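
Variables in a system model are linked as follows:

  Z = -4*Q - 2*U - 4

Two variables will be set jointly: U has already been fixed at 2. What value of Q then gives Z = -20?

With U held at 2:
Substituting into the Z equation gives Z = -4*Q - 8.
Solve -4*Q - 8 = -20: Q = (-20 + 8) / -4 = 3.

Q = 3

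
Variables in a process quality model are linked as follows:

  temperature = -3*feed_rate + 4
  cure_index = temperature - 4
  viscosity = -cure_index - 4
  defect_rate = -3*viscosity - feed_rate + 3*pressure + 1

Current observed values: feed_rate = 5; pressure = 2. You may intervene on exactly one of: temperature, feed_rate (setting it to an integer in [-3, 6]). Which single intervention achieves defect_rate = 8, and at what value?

Intervening on temperature: with other inputs at their observed values, defect_rate = 3*temperature + 2. Solving for 8 gives temperature = 2, within [-3, 6].
Intervening on feed_rate: defect_rate = -10*feed_rate + 19. Reaching 8 requires feed_rate = 11/10, not an integer.

set temperature = 2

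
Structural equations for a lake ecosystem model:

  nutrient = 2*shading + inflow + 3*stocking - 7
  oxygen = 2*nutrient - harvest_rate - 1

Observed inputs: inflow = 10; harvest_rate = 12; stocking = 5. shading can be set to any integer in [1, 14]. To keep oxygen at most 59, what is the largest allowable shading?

shading = 9

Substituting into the nutrient equation gives nutrient = 2*shading + 18.
oxygen becomes 4*shading + 23.
Require 4*shading + 23 ≤ 59, so shading ≤ 9.
The largest integer in [1, 14] satisfying this is 9.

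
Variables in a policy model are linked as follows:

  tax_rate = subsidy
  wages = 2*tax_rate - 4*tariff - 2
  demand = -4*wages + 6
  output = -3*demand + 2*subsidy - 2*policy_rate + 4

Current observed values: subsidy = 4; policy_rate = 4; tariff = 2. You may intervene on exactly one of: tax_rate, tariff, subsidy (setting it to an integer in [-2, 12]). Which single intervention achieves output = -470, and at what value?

set tariff = 11

Intervening on tax_rate: output = 24*tax_rate - 134. Reaching -470 requires tax_rate = -14, outside [-2, 12].
Intervening on tariff: with other inputs at their observed values, output = -48*tariff + 58. Solving for -470 gives tariff = 11, within [-2, 12].
Intervening on subsidy: output = 26*subsidy - 142. Reaching -470 requires subsidy = -164/13, not an integer.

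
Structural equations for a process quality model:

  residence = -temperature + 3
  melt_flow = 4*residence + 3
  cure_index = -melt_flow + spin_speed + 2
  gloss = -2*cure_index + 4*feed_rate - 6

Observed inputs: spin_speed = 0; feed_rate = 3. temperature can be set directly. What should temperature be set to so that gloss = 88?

temperature = -7

Substituting into the melt_flow equation gives melt_flow = -4*temperature + 15.
So cure_index = 4*temperature - 13.
Substituting into the gloss equation gives gloss = -8*temperature + 32.
Solve -8*temperature + 32 = 88: temperature = (88 - 32) / -8 = -7.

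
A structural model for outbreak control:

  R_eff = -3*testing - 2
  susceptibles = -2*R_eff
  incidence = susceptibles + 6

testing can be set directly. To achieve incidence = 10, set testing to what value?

Substituting into the susceptibles equation gives susceptibles = 6*testing + 4.
This gives incidence = 6*testing + 10.
Solve 6*testing + 10 = 10: testing = (10 - 10) / 6 = 0.

testing = 0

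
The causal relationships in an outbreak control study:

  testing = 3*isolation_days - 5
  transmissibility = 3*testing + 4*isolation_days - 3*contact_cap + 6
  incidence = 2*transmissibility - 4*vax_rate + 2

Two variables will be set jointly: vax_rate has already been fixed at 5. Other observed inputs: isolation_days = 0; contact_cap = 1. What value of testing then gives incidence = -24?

With vax_rate held at 5:
Intervening on testing fixes its value directly, overriding its dependence on isolation_days.
Substituting into the transmissibility equation gives transmissibility = 3*testing + 3.
This gives incidence = 6*testing - 12.
Solve 6*testing - 12 = -24: testing = (-24 + 12) / 6 = -2.

testing = -2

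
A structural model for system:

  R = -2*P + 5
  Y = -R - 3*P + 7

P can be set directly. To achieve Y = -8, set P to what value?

Substituting into the Y equation gives Y = -P + 2.
Solve -P + 2 = -8: P = (-8 - 2) / -1 = 10.

P = 10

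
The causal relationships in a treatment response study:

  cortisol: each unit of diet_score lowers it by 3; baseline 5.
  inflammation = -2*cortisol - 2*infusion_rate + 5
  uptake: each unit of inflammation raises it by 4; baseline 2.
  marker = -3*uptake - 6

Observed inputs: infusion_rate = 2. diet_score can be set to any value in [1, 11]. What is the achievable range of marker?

-696 to 24

Substituting into the inflammation equation gives inflammation = 6*diet_score - 9.
This gives uptake = 24*diet_score - 34.
Substituting into the marker equation gives marker = -72*diet_score + 96.
Linear in diet_score, so extremes are at the endpoints: diet_score = 1 gives marker = 24; diet_score = 11 gives marker = -696.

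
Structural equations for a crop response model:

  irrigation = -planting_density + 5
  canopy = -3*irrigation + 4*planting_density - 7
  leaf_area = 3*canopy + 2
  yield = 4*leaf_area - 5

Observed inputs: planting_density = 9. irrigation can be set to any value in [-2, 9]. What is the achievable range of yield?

Intervening on irrigation fixes its value directly, overriding its dependence on planting_density.
Substituting into the canopy equation gives canopy = -3*irrigation + 29.
Substituting into the leaf_area equation gives leaf_area = -9*irrigation + 89.
Substituting into the yield equation gives yield = -36*irrigation + 351.
Linear in irrigation, so extremes are at the endpoints: irrigation = -2 gives yield = 423; irrigation = 9 gives yield = 27.

27 to 423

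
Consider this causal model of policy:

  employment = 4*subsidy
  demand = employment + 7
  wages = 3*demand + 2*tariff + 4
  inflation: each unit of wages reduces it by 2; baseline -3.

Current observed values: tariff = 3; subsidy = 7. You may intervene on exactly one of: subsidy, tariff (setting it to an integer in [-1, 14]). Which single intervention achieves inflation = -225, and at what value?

set tariff = 1

Intervening on subsidy: inflation = -24*subsidy - 65. Reaching -225 requires subsidy = 20/3, not an integer.
Intervening on tariff: with other inputs at their observed values, inflation = -4*tariff - 221. Solving for -225 gives tariff = 1, within [-1, 14].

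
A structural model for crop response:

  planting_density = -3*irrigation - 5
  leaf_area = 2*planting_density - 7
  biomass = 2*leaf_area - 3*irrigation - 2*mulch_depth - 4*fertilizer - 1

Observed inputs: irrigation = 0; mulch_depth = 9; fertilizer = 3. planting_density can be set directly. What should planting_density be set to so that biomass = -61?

planting_density = -4

Intervening on planting_density fixes its value directly, overriding its dependence on irrigation.
Substituting into the biomass equation gives biomass = 4*planting_density - 45.
Solve 4*planting_density - 45 = -61: planting_density = (-61 + 45) / 4 = -4.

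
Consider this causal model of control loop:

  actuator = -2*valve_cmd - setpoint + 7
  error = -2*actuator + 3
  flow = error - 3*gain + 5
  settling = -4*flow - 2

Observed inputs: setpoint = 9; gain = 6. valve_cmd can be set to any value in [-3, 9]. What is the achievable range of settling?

-122 to 70

Substituting into the actuator equation gives actuator = -2*valve_cmd - 2.
Substituting into the error equation gives error = 4*valve_cmd + 7.
Substituting into the flow equation gives flow = 4*valve_cmd - 6.
Substituting into the settling equation gives settling = -16*valve_cmd + 22.
Linear in valve_cmd, so extremes are at the endpoints: valve_cmd = -3 gives settling = 70; valve_cmd = 9 gives settling = -122.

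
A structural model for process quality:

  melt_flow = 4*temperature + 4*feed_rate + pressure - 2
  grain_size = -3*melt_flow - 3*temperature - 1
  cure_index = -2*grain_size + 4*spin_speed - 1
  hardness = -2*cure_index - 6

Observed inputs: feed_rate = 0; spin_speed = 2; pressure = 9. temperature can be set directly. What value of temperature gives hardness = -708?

Substituting into the melt_flow equation gives melt_flow = 4*temperature + 7.
grain_size becomes -15*temperature - 22.
Substituting into the cure_index equation gives cure_index = 30*temperature + 51.
This gives hardness = -60*temperature - 108.
Solve -60*temperature - 108 = -708: temperature = (-708 + 108) / -60 = 10.

temperature = 10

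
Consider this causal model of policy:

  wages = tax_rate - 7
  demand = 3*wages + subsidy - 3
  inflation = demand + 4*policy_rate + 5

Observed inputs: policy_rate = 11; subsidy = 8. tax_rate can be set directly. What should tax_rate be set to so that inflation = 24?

tax_rate = -3

Substituting into the demand equation gives demand = 3*tax_rate - 16.
inflation becomes 3*tax_rate + 33.
Solve 3*tax_rate + 33 = 24: tax_rate = (24 - 33) / 3 = -3.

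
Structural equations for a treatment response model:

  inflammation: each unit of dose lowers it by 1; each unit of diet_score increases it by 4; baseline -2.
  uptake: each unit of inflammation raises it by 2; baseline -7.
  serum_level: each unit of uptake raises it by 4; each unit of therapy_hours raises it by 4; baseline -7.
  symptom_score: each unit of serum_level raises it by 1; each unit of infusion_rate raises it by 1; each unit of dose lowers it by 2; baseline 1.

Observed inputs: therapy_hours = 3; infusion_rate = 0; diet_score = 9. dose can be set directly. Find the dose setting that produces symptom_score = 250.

Substituting into the inflammation equation gives inflammation = -dose + 34.
This gives uptake = -2*dose + 61.
Substituting into the serum_level equation gives serum_level = -8*dose + 249.
symptom_score becomes -10*dose + 250.
Solve -10*dose + 250 = 250: dose = (250 - 250) / -10 = 0.

dose = 0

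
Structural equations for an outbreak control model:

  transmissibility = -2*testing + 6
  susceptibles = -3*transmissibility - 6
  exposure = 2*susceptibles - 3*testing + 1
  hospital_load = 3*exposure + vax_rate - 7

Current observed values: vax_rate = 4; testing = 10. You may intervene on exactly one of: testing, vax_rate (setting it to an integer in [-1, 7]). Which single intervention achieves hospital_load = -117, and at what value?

set testing = 1

Intervening on testing: with other inputs at their observed values, hospital_load = 27*testing - 144. Solving for -117 gives testing = 1, within [-1, 7].
Intervening on vax_rate: hospital_load = vax_rate + 122. Reaching -117 requires vax_rate = -239, outside [-1, 7].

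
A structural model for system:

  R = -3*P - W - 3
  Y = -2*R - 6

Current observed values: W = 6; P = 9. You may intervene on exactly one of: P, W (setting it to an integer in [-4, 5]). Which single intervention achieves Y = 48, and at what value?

set W = -3

Intervening on P: Y = 6*P + 12. Reaching 48 requires P = 6, outside [-4, 5].
Intervening on W: with other inputs at their observed values, Y = 2*W + 54. Solving for 48 gives W = -3, within [-4, 5].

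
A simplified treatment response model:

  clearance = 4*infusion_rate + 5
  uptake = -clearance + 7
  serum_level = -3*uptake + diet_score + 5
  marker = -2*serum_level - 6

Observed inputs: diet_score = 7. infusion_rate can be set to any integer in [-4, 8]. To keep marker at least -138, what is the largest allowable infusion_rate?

infusion_rate = 5

Substituting into the uptake equation gives uptake = -4*infusion_rate + 2.
Substituting into the serum_level equation gives serum_level = 12*infusion_rate + 6.
So marker = -24*infusion_rate - 18.
Require -24*infusion_rate - 18 ≥ -138, so infusion_rate ≤ 5.
The largest integer in [-4, 8] satisfying this is 5.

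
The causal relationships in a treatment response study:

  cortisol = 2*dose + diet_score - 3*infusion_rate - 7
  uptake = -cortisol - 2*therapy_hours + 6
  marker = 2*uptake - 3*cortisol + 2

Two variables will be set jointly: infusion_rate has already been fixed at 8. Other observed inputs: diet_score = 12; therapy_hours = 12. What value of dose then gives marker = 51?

With infusion_rate held at 8:
Substituting into the cortisol equation gives cortisol = 2*dose - 19.
uptake becomes -2*dose + 1.
marker becomes -10*dose + 61.
Solve -10*dose + 61 = 51: dose = (51 - 61) / -10 = 1.

dose = 1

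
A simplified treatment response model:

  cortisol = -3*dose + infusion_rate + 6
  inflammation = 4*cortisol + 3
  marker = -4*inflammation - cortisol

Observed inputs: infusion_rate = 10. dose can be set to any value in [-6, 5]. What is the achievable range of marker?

Substituting into the cortisol equation gives cortisol = -3*dose + 16.
inflammation becomes -12*dose + 67.
This gives marker = 51*dose - 284.
Linear in dose, so extremes are at the endpoints: dose = -6 gives marker = -590; dose = 5 gives marker = -29.

-590 to -29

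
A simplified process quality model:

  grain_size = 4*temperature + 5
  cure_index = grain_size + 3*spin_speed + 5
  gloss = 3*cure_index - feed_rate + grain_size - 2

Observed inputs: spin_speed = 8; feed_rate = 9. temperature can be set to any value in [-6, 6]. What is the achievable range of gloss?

0 to 192

Substituting into the cure_index equation gives cure_index = 4*temperature + 34.
This gives gloss = 16*temperature + 96.
Linear in temperature, so extremes are at the endpoints: temperature = -6 gives gloss = 0; temperature = 6 gives gloss = 192.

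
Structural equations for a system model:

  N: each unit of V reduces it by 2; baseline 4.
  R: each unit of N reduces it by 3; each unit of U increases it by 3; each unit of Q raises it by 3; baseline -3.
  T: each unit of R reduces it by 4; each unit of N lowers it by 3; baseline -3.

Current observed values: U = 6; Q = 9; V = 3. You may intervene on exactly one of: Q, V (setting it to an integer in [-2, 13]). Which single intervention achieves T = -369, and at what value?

set V = 13

Intervening on Q: T = -12*Q - 81. Reaching -369 requires Q = 24, outside [-2, 13].
Intervening on V: with other inputs at their observed values, T = -18*V - 135. Solving for -369 gives V = 13, within [-2, 13].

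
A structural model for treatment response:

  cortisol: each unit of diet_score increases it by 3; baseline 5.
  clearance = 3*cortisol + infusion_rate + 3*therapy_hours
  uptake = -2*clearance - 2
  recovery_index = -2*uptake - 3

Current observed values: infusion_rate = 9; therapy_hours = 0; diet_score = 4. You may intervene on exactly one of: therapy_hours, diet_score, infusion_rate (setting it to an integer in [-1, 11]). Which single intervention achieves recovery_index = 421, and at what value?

Intervening on therapy_hours: recovery_index = 12*therapy_hours + 241. Reaching 421 requires therapy_hours = 15, outside [-1, 11].
Intervening on diet_score: with other inputs at their observed values, recovery_index = 36*diet_score + 97. Solving for 421 gives diet_score = 9, within [-1, 11].
Intervening on infusion_rate: recovery_index = 4*infusion_rate + 205. Reaching 421 requires infusion_rate = 54, outside [-1, 11].

set diet_score = 9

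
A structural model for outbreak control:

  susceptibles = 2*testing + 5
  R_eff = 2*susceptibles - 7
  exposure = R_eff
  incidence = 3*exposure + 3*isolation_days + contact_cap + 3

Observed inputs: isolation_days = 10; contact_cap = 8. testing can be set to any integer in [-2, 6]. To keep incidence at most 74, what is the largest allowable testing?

Substituting into the R_eff equation gives R_eff = 4*testing + 3.
Substituting into the exposure equation gives exposure = 4*testing + 3.
This gives incidence = 12*testing + 50.
Require 12*testing + 50 ≤ 74, so testing ≤ 2.
The largest integer in [-2, 6] satisfying this is 2.

testing = 2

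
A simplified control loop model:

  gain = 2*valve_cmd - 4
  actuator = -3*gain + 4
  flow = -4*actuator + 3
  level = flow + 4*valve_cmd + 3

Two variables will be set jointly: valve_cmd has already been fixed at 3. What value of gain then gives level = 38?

With valve_cmd held at 3:
Intervening on gain fixes its value directly, overriding its dependence on valve_cmd.
Substituting into the flow equation gives flow = 12*gain - 13.
level becomes 12*gain + 2.
Solve 12*gain + 2 = 38: gain = (38 - 2) / 12 = 3.

gain = 3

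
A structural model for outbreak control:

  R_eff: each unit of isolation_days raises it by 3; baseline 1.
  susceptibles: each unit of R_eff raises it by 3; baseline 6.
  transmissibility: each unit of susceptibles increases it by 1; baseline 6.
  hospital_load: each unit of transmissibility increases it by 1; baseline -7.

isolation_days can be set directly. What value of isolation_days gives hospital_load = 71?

isolation_days = 7

Substituting into the susceptibles equation gives susceptibles = 9*isolation_days + 9.
So transmissibility = 9*isolation_days + 15.
Substituting into the hospital_load equation gives hospital_load = 9*isolation_days + 8.
Solve 9*isolation_days + 8 = 71: isolation_days = (71 - 8) / 9 = 7.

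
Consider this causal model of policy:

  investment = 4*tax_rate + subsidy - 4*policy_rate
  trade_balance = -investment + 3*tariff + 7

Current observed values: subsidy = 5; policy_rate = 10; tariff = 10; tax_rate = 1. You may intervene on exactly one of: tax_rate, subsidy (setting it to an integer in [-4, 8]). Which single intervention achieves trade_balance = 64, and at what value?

Intervening on tax_rate: with other inputs at their observed values, trade_balance = -4*tax_rate + 72. Solving for 64 gives tax_rate = 2, within [-4, 8].
Intervening on subsidy: trade_balance = -subsidy + 73. Reaching 64 requires subsidy = 9, outside [-4, 8].

set tax_rate = 2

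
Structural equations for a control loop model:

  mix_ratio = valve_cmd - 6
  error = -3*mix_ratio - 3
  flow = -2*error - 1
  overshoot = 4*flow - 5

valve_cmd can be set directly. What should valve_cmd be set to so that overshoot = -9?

Substituting into the error equation gives error = -3*valve_cmd + 15.
So flow = 6*valve_cmd - 31.
Substituting into the overshoot equation gives overshoot = 24*valve_cmd - 129.
Solve 24*valve_cmd - 129 = -9: valve_cmd = (-9 + 129) / 24 = 5.

valve_cmd = 5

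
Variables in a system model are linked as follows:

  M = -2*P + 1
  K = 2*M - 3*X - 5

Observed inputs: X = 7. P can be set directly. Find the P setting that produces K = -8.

P = -4

Substituting into the K equation gives K = -4*P - 24.
Solve -4*P - 24 = -8: P = (-8 + 24) / -4 = -4.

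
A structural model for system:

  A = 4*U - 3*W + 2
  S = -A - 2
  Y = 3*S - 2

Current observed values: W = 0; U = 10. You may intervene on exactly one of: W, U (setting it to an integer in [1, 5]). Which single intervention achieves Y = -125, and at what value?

Intervening on W: with other inputs at their observed values, Y = 9*W - 134. Solving for -125 gives W = 1, within [1, 5].
Intervening on U: Y = -12*U - 14. Reaching -125 requires U = 37/4, not an integer.

set W = 1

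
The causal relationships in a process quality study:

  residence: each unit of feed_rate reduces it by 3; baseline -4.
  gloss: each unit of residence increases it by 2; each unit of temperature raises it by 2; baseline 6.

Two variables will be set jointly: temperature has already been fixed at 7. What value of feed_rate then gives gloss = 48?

feed_rate = -6

With temperature held at 7:
Substituting into the gloss equation gives gloss = -6*feed_rate + 12.
Solve -6*feed_rate + 12 = 48: feed_rate = (48 - 12) / -6 = -6.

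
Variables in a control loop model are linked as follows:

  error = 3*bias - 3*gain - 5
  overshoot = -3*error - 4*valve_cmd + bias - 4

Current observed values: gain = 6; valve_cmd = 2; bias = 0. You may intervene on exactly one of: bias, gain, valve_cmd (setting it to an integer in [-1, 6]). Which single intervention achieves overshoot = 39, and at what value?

set gain = 4

Intervening on bias: overshoot = -8*bias + 57. Reaching 39 requires bias = 9/4, not an integer.
Intervening on gain: with other inputs at their observed values, overshoot = 9*gain + 3. Solving for 39 gives gain = 4, within [-1, 6].
Intervening on valve_cmd: overshoot = -4*valve_cmd + 65. Reaching 39 requires valve_cmd = 13/2, not an integer.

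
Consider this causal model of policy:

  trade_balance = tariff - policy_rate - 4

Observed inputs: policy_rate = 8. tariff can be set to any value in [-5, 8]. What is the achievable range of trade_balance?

Substituting into the trade_balance equation gives trade_balance = tariff - 12.
Linear in tariff, so extremes are at the endpoints: tariff = -5 gives trade_balance = -17; tariff = 8 gives trade_balance = -4.

-17 to -4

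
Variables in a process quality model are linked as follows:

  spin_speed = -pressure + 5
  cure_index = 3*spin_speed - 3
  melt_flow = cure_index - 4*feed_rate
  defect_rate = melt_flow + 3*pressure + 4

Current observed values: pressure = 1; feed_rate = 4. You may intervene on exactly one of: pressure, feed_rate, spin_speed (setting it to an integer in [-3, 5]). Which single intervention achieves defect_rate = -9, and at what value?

set spin_speed = 1

Intervening on pressure: the paths from pressure to defect_rate cancel (net effect zero), leaving defect_rate = 0; -9 is unreachable this way.
Intervening on feed_rate: defect_rate = -4*feed_rate + 16. Reaching -9 requires feed_rate = 25/4, not an integer.
Intervening on spin_speed: with other inputs at their observed values, defect_rate = 3*spin_speed - 12. Solving for -9 gives spin_speed = 1, within [-3, 5].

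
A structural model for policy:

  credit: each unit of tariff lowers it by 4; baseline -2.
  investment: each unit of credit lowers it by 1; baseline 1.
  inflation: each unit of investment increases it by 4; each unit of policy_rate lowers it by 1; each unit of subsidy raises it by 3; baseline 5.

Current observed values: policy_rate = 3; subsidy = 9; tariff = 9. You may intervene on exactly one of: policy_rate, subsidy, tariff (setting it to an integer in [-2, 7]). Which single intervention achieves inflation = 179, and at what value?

Intervening on policy_rate: inflation = -policy_rate + 188. Reaching 179 requires policy_rate = 9, outside [-2, 7].
Intervening on subsidy: with other inputs at their observed values, inflation = 3*subsidy + 158. Solving for 179 gives subsidy = 7, within [-2, 7].
Intervening on tariff: inflation = 16*tariff + 41. Reaching 179 requires tariff = 69/8, not an integer.

set subsidy = 7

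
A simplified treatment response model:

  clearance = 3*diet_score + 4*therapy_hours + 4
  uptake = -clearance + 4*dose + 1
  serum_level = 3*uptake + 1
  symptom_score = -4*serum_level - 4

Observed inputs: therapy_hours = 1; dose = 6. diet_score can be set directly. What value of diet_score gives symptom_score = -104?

diet_score = 3

Substituting into the clearance equation gives clearance = 3*diet_score + 8.
Substituting into the uptake equation gives uptake = -3*diet_score + 17.
This gives serum_level = -9*diet_score + 52.
So symptom_score = 36*diet_score - 212.
Solve 36*diet_score - 212 = -104: diet_score = (-104 + 212) / 36 = 3.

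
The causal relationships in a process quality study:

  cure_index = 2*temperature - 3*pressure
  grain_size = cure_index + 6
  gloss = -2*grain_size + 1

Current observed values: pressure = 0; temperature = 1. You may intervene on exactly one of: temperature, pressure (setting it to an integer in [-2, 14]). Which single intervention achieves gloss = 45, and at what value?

Intervening on temperature: gloss = -4*temperature - 11. Reaching 45 requires temperature = -14, outside [-2, 14].
Intervening on pressure: with other inputs at their observed values, gloss = 6*pressure - 15. Solving for 45 gives pressure = 10, within [-2, 14].

set pressure = 10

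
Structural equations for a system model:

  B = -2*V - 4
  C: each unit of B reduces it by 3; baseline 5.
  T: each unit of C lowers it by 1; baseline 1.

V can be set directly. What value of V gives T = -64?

V = 8

Substituting into the C equation gives C = 6*V + 17.
So T = -6*V - 16.
Solve -6*V - 16 = -64: V = (-64 + 16) / -6 = 8.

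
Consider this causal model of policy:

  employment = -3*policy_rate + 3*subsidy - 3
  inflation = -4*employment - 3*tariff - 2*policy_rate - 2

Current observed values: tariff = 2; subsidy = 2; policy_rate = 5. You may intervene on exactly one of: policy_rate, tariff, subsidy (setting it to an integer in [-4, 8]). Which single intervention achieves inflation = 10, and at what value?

Intervening on policy_rate: with other inputs at their observed values, inflation = 10*policy_rate - 20. Solving for 10 gives policy_rate = 3, within [-4, 8].
Intervening on tariff: inflation = -3*tariff + 36. Reaching 10 requires tariff = 26/3, not an integer.
Intervening on subsidy: inflation = -12*subsidy + 54. Reaching 10 requires subsidy = 11/3, not an integer.

set policy_rate = 3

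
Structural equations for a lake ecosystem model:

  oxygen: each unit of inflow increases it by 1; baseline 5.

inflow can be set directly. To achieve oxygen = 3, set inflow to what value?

inflow = -2

Solve inflow + 5 = 3: inflow = (3 - 5) / 1 = -2.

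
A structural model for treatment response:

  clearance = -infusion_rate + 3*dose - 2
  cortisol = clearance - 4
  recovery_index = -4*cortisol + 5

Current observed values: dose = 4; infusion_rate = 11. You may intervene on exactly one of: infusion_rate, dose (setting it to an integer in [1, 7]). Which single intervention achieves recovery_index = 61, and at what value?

Intervening on infusion_rate: recovery_index = 4*infusion_rate - 19. Reaching 61 requires infusion_rate = 20, outside [1, 7].
Intervening on dose: with other inputs at their observed values, recovery_index = -12*dose + 73. Solving for 61 gives dose = 1, within [1, 7].

set dose = 1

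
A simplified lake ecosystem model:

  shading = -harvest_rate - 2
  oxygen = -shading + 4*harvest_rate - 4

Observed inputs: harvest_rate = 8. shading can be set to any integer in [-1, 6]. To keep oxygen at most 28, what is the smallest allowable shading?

shading = 0

Intervening on shading fixes its value directly, overriding its dependence on harvest_rate.
Substituting into the oxygen equation gives oxygen = -shading + 28.
Require -shading + 28 ≤ 28, so shading ≥ 0.
The smallest integer in [-1, 6] satisfying this is 0.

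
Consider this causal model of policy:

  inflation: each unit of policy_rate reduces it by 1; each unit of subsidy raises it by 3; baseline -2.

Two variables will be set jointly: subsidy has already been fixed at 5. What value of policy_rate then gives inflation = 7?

With subsidy held at 5:
Substituting into the inflation equation gives inflation = -policy_rate + 13.
Solve -policy_rate + 13 = 7: policy_rate = (7 - 13) / -1 = 6.

policy_rate = 6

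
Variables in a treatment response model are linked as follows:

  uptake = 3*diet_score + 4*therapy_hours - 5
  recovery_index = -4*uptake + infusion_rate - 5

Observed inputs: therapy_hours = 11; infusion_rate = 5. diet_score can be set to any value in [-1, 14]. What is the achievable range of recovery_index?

Substituting into the uptake equation gives uptake = 3*diet_score + 39.
Substituting into the recovery_index equation gives recovery_index = -12*diet_score - 156.
Linear in diet_score, so extremes are at the endpoints: diet_score = -1 gives recovery_index = -144; diet_score = 14 gives recovery_index = -324.

-324 to -144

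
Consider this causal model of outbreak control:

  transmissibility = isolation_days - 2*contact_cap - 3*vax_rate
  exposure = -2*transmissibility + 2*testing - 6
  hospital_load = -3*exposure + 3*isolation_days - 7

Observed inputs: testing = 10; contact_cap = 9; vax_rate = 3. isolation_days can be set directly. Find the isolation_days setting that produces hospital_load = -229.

isolation_days = -2

Substituting into the transmissibility equation gives transmissibility = isolation_days - 27.
Substituting into the exposure equation gives exposure = -2*isolation_days + 68.
So hospital_load = 9*isolation_days - 211.
Solve 9*isolation_days - 211 = -229: isolation_days = (-229 + 211) / 9 = -2.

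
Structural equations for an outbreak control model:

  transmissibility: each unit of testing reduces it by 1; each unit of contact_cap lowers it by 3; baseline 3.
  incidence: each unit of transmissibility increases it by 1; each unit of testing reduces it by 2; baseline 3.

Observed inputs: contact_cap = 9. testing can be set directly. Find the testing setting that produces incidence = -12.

Substituting into the transmissibility equation gives transmissibility = -testing - 24.
Substituting into the incidence equation gives incidence = -3*testing - 21.
Solve -3*testing - 21 = -12: testing = (-12 + 21) / -3 = -3.

testing = -3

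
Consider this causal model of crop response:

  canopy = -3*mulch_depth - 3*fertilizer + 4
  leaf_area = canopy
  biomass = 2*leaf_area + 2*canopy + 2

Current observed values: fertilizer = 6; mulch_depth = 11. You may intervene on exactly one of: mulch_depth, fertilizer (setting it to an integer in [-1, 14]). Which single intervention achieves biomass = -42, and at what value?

Intervening on mulch_depth: with other inputs at their observed values, biomass = -12*mulch_depth - 54. Solving for -42 gives mulch_depth = -1, within [-1, 14].
Intervening on fertilizer: biomass = -12*fertilizer - 114. Reaching -42 requires fertilizer = -6, outside [-1, 14].

set mulch_depth = -1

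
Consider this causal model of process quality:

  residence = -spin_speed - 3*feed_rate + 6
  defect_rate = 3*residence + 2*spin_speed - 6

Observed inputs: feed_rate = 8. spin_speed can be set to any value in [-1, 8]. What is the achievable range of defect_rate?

Substituting into the residence equation gives residence = -spin_speed - 18.
defect_rate becomes -spin_speed - 60.
Linear in spin_speed, so extremes are at the endpoints: spin_speed = -1 gives defect_rate = -59; spin_speed = 8 gives defect_rate = -68.

-68 to -59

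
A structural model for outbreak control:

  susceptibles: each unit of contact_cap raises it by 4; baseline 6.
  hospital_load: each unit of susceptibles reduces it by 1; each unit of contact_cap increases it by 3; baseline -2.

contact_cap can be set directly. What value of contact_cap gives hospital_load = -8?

Substituting into the hospital_load equation gives hospital_load = -contact_cap - 8.
Solve -contact_cap - 8 = -8: contact_cap = (-8 + 8) / -1 = 0.

contact_cap = 0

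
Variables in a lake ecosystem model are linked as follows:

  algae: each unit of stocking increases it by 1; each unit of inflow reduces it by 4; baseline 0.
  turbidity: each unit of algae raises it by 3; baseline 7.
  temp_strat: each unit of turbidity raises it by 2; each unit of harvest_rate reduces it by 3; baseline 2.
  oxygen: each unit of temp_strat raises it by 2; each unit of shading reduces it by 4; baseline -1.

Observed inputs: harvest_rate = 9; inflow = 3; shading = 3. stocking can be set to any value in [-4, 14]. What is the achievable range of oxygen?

-227 to -11

Substituting into the algae equation gives algae = stocking - 12.
Substituting into the turbidity equation gives turbidity = 3*stocking - 29.
temp_strat becomes 6*stocking - 83.
Substituting into the oxygen equation gives oxygen = 12*stocking - 179.
Linear in stocking, so extremes are at the endpoints: stocking = -4 gives oxygen = -227; stocking = 14 gives oxygen = -11.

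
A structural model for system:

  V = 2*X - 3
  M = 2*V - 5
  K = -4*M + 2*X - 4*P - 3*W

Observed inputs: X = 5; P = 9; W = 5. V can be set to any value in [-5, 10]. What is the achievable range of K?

-101 to 19

Intervening on V fixes its value directly, overriding its dependence on X.
Substituting into the K equation gives K = -8*V - 21.
Linear in V, so extremes are at the endpoints: V = -5 gives K = 19; V = 10 gives K = -101.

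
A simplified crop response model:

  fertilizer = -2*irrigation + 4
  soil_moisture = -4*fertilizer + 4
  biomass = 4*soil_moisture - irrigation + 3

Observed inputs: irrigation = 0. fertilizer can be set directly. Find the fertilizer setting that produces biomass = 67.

fertilizer = -3

Intervening on fertilizer fixes its value directly, overriding its dependence on irrigation.
Substituting into the biomass equation gives biomass = -16*fertilizer + 19.
Solve -16*fertilizer + 19 = 67: fertilizer = (67 - 19) / -16 = -3.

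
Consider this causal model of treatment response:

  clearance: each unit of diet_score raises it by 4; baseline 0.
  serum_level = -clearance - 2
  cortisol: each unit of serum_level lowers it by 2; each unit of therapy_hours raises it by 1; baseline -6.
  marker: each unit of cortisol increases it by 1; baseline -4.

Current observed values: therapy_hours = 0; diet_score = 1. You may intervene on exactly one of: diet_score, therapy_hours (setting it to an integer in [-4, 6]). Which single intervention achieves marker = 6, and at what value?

Intervening on diet_score: marker = 8*diet_score - 6. Reaching 6 requires diet_score = 3/2, not an integer.
Intervening on therapy_hours: with other inputs at their observed values, marker = therapy_hours + 2. Solving for 6 gives therapy_hours = 4, within [-4, 6].

set therapy_hours = 4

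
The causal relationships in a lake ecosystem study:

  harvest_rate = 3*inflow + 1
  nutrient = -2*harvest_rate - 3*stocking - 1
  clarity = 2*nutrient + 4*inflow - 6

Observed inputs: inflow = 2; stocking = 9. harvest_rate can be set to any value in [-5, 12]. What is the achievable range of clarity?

Intervening on harvest_rate fixes its value directly, overriding its dependence on inflow.
Substituting into the nutrient equation gives nutrient = -2*harvest_rate - 28.
This gives clarity = -4*harvest_rate - 54.
Linear in harvest_rate, so extremes are at the endpoints: harvest_rate = -5 gives clarity = -34; harvest_rate = 12 gives clarity = -102.

-102 to -34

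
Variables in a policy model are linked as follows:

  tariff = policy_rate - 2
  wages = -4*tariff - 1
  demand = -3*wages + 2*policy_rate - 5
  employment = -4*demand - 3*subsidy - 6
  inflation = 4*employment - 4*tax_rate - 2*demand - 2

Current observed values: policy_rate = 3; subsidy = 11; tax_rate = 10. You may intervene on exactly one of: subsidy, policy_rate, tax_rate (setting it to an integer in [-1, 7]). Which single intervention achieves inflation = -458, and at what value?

set tax_rate = 3

Intervening on subsidy: inflation = -12*subsidy - 354. Reaching -458 requires subsidy = 26/3, not an integer.
Intervening on policy_rate: inflation = -252*policy_rate + 270. Reaching -458 requires policy_rate = 26/9, not an integer.
Intervening on tax_rate: with other inputs at their observed values, inflation = -4*tax_rate - 446. Solving for -458 gives tax_rate = 3, within [-1, 7].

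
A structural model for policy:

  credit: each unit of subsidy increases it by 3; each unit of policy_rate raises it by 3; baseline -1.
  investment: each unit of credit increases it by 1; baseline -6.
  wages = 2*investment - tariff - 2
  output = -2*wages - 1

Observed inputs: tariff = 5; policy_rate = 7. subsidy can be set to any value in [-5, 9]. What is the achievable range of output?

-151 to 17

Substituting into the credit equation gives credit = 3*subsidy + 20.
Substituting into the investment equation gives investment = 3*subsidy + 14.
Substituting into the wages equation gives wages = 6*subsidy + 21.
This gives output = -12*subsidy - 43.
Linear in subsidy, so extremes are at the endpoints: subsidy = -5 gives output = 17; subsidy = 9 gives output = -151.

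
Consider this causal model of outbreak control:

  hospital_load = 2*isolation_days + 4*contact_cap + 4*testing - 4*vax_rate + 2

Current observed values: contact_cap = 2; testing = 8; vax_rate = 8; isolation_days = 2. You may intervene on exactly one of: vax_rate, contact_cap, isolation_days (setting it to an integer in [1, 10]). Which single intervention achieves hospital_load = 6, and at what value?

set vax_rate = 10

Intervening on vax_rate: with other inputs at their observed values, hospital_load = -4*vax_rate + 46. Solving for 6 gives vax_rate = 10, within [1, 10].
Intervening on contact_cap: hospital_load = 4*contact_cap + 6. Reaching 6 requires contact_cap = 0, outside [1, 10].
Intervening on isolation_days: hospital_load = 2*isolation_days + 10. Reaching 6 requires isolation_days = -2, outside [1, 10].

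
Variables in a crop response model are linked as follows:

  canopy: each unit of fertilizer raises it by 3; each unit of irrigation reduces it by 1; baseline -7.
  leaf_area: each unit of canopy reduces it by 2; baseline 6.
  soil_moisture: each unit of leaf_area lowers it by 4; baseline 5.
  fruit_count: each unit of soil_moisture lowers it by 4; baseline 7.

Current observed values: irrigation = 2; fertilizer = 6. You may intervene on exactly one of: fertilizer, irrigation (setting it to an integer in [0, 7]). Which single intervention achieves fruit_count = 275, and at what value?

Intervening on fertilizer: with other inputs at their observed values, fruit_count = -96*fertilizer + 371. Solving for 275 gives fertilizer = 1, within [0, 7].
Intervening on irrigation: fruit_count = 32*irrigation - 269. Reaching 275 requires irrigation = 17, outside [0, 7].

set fertilizer = 1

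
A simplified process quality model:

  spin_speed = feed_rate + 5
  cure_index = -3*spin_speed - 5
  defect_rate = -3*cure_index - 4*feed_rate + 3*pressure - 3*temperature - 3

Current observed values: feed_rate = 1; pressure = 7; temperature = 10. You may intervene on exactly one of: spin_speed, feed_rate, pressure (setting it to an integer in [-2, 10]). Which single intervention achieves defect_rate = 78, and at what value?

Intervening on spin_speed: defect_rate = 9*spin_speed - 1. Reaching 78 requires spin_speed = 79/9, not an integer.
Intervening on feed_rate: with other inputs at their observed values, defect_rate = 5*feed_rate + 48. Solving for 78 gives feed_rate = 6, within [-2, 10].
Intervening on pressure: defect_rate = 3*pressure + 32. Reaching 78 requires pressure = 46/3, not an integer.

set feed_rate = 6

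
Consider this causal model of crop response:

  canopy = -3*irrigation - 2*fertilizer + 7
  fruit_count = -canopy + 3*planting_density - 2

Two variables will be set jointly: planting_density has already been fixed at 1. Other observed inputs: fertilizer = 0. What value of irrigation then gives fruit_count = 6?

With planting_density held at 1:
Substituting into the canopy equation gives canopy = -3*irrigation + 7.
So fruit_count = 3*irrigation - 6.
Solve 3*irrigation - 6 = 6: irrigation = (6 + 6) / 3 = 4.

irrigation = 4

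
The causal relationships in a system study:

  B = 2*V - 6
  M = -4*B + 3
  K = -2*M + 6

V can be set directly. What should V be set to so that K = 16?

V = 4

Substituting into the M equation gives M = -8*V + 27.
So K = 16*V - 48.
Solve 16*V - 48 = 16: V = (16 + 48) / 16 = 4.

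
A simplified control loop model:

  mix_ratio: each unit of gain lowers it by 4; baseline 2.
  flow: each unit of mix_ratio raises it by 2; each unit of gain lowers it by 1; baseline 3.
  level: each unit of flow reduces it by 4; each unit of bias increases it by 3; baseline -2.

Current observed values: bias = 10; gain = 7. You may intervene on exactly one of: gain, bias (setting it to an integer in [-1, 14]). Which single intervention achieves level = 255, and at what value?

set bias = 11

Intervening on gain: level = 36*gain. Reaching 255 requires gain = 85/12, not an integer.
Intervening on bias: with other inputs at their observed values, level = 3*bias + 222. Solving for 255 gives bias = 11, within [-1, 14].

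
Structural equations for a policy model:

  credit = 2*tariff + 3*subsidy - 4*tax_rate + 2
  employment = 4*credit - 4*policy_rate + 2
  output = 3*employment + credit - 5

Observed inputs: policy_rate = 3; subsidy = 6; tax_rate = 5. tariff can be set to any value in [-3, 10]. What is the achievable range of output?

-113 to 225

Substituting into the credit equation gives credit = 2*tariff.
employment becomes 8*tariff - 10.
This gives output = 26*tariff - 35.
Linear in tariff, so extremes are at the endpoints: tariff = -3 gives output = -113; tariff = 10 gives output = 225.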